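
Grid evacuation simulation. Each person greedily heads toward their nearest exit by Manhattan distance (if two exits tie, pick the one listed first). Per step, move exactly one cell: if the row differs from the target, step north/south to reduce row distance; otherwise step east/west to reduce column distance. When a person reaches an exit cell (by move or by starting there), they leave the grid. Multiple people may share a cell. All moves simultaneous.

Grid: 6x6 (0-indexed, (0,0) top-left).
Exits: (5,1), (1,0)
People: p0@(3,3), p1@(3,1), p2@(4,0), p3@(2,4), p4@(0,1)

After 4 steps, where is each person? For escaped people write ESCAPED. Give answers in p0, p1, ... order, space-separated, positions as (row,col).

Step 1: p0:(3,3)->(4,3) | p1:(3,1)->(4,1) | p2:(4,0)->(5,0) | p3:(2,4)->(1,4) | p4:(0,1)->(1,1)
Step 2: p0:(4,3)->(5,3) | p1:(4,1)->(5,1)->EXIT | p2:(5,0)->(5,1)->EXIT | p3:(1,4)->(1,3) | p4:(1,1)->(1,0)->EXIT
Step 3: p0:(5,3)->(5,2) | p1:escaped | p2:escaped | p3:(1,3)->(1,2) | p4:escaped
Step 4: p0:(5,2)->(5,1)->EXIT | p1:escaped | p2:escaped | p3:(1,2)->(1,1) | p4:escaped

ESCAPED ESCAPED ESCAPED (1,1) ESCAPED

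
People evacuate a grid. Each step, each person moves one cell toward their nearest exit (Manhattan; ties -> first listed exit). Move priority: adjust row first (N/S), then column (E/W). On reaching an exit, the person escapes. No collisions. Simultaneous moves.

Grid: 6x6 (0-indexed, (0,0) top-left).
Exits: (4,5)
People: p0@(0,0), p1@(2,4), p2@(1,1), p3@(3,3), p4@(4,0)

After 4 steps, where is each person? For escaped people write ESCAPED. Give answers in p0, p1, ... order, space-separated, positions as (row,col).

Step 1: p0:(0,0)->(1,0) | p1:(2,4)->(3,4) | p2:(1,1)->(2,1) | p3:(3,3)->(4,3) | p4:(4,0)->(4,1)
Step 2: p0:(1,0)->(2,0) | p1:(3,4)->(4,4) | p2:(2,1)->(3,1) | p3:(4,3)->(4,4) | p4:(4,1)->(4,2)
Step 3: p0:(2,0)->(3,0) | p1:(4,4)->(4,5)->EXIT | p2:(3,1)->(4,1) | p3:(4,4)->(4,5)->EXIT | p4:(4,2)->(4,3)
Step 4: p0:(3,0)->(4,0) | p1:escaped | p2:(4,1)->(4,2) | p3:escaped | p4:(4,3)->(4,4)

(4,0) ESCAPED (4,2) ESCAPED (4,4)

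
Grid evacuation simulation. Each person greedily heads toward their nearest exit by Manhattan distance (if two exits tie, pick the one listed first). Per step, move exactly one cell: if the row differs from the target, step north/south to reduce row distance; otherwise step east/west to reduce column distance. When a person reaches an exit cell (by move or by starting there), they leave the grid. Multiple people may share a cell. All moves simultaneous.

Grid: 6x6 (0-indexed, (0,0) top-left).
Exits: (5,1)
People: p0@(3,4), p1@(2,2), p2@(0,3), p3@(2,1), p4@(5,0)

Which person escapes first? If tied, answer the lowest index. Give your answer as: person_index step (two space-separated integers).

Answer: 4 1

Derivation:
Step 1: p0:(3,4)->(4,4) | p1:(2,2)->(3,2) | p2:(0,3)->(1,3) | p3:(2,1)->(3,1) | p4:(5,0)->(5,1)->EXIT
Step 2: p0:(4,4)->(5,4) | p1:(3,2)->(4,2) | p2:(1,3)->(2,3) | p3:(3,1)->(4,1) | p4:escaped
Step 3: p0:(5,4)->(5,3) | p1:(4,2)->(5,2) | p2:(2,3)->(3,3) | p3:(4,1)->(5,1)->EXIT | p4:escaped
Step 4: p0:(5,3)->(5,2) | p1:(5,2)->(5,1)->EXIT | p2:(3,3)->(4,3) | p3:escaped | p4:escaped
Step 5: p0:(5,2)->(5,1)->EXIT | p1:escaped | p2:(4,3)->(5,3) | p3:escaped | p4:escaped
Step 6: p0:escaped | p1:escaped | p2:(5,3)->(5,2) | p3:escaped | p4:escaped
Step 7: p0:escaped | p1:escaped | p2:(5,2)->(5,1)->EXIT | p3:escaped | p4:escaped
Exit steps: [5, 4, 7, 3, 1]
First to escape: p4 at step 1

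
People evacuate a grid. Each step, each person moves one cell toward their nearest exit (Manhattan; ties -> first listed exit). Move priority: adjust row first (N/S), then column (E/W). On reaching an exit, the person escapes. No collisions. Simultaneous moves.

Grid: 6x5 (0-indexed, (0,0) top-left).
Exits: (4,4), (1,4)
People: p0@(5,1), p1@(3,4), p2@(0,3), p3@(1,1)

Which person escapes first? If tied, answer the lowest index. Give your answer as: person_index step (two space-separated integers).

Answer: 1 1

Derivation:
Step 1: p0:(5,1)->(4,1) | p1:(3,4)->(4,4)->EXIT | p2:(0,3)->(1,3) | p3:(1,1)->(1,2)
Step 2: p0:(4,1)->(4,2) | p1:escaped | p2:(1,3)->(1,4)->EXIT | p3:(1,2)->(1,3)
Step 3: p0:(4,2)->(4,3) | p1:escaped | p2:escaped | p3:(1,3)->(1,4)->EXIT
Step 4: p0:(4,3)->(4,4)->EXIT | p1:escaped | p2:escaped | p3:escaped
Exit steps: [4, 1, 2, 3]
First to escape: p1 at step 1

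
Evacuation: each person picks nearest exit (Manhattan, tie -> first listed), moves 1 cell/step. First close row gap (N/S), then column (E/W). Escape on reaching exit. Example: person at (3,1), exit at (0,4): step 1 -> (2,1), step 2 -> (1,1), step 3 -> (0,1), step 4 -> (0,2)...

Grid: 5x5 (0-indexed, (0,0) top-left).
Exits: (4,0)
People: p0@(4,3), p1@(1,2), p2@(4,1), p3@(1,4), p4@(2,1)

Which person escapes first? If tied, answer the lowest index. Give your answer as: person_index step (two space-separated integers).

Step 1: p0:(4,3)->(4,2) | p1:(1,2)->(2,2) | p2:(4,1)->(4,0)->EXIT | p3:(1,4)->(2,4) | p4:(2,1)->(3,1)
Step 2: p0:(4,2)->(4,1) | p1:(2,2)->(3,2) | p2:escaped | p3:(2,4)->(3,4) | p4:(3,1)->(4,1)
Step 3: p0:(4,1)->(4,0)->EXIT | p1:(3,2)->(4,2) | p2:escaped | p3:(3,4)->(4,4) | p4:(4,1)->(4,0)->EXIT
Step 4: p0:escaped | p1:(4,2)->(4,1) | p2:escaped | p3:(4,4)->(4,3) | p4:escaped
Step 5: p0:escaped | p1:(4,1)->(4,0)->EXIT | p2:escaped | p3:(4,3)->(4,2) | p4:escaped
Step 6: p0:escaped | p1:escaped | p2:escaped | p3:(4,2)->(4,1) | p4:escaped
Step 7: p0:escaped | p1:escaped | p2:escaped | p3:(4,1)->(4,0)->EXIT | p4:escaped
Exit steps: [3, 5, 1, 7, 3]
First to escape: p2 at step 1

Answer: 2 1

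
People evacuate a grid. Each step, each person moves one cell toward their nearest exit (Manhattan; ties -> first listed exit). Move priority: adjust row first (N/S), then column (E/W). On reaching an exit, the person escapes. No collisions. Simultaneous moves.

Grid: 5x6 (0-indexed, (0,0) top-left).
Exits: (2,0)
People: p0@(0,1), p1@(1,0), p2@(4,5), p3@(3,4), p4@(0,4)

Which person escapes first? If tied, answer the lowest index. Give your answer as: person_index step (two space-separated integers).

Answer: 1 1

Derivation:
Step 1: p0:(0,1)->(1,1) | p1:(1,0)->(2,0)->EXIT | p2:(4,5)->(3,5) | p3:(3,4)->(2,4) | p4:(0,4)->(1,4)
Step 2: p0:(1,1)->(2,1) | p1:escaped | p2:(3,5)->(2,5) | p3:(2,4)->(2,3) | p4:(1,4)->(2,4)
Step 3: p0:(2,1)->(2,0)->EXIT | p1:escaped | p2:(2,5)->(2,4) | p3:(2,3)->(2,2) | p4:(2,4)->(2,3)
Step 4: p0:escaped | p1:escaped | p2:(2,4)->(2,3) | p3:(2,2)->(2,1) | p4:(2,3)->(2,2)
Step 5: p0:escaped | p1:escaped | p2:(2,3)->(2,2) | p3:(2,1)->(2,0)->EXIT | p4:(2,2)->(2,1)
Step 6: p0:escaped | p1:escaped | p2:(2,2)->(2,1) | p3:escaped | p4:(2,1)->(2,0)->EXIT
Step 7: p0:escaped | p1:escaped | p2:(2,1)->(2,0)->EXIT | p3:escaped | p4:escaped
Exit steps: [3, 1, 7, 5, 6]
First to escape: p1 at step 1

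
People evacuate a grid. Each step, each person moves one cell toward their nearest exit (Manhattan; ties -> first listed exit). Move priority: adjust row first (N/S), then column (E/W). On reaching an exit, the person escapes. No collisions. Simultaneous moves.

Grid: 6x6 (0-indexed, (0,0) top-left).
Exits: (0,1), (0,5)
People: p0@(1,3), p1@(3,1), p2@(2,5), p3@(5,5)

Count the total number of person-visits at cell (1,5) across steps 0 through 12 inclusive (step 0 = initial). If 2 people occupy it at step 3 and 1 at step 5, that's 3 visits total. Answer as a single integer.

Answer: 2

Derivation:
Step 0: p0@(1,3) p1@(3,1) p2@(2,5) p3@(5,5) -> at (1,5): 0 [-], cum=0
Step 1: p0@(0,3) p1@(2,1) p2@(1,5) p3@(4,5) -> at (1,5): 1 [p2], cum=1
Step 2: p0@(0,2) p1@(1,1) p2@ESC p3@(3,5) -> at (1,5): 0 [-], cum=1
Step 3: p0@ESC p1@ESC p2@ESC p3@(2,5) -> at (1,5): 0 [-], cum=1
Step 4: p0@ESC p1@ESC p2@ESC p3@(1,5) -> at (1,5): 1 [p3], cum=2
Step 5: p0@ESC p1@ESC p2@ESC p3@ESC -> at (1,5): 0 [-], cum=2
Total visits = 2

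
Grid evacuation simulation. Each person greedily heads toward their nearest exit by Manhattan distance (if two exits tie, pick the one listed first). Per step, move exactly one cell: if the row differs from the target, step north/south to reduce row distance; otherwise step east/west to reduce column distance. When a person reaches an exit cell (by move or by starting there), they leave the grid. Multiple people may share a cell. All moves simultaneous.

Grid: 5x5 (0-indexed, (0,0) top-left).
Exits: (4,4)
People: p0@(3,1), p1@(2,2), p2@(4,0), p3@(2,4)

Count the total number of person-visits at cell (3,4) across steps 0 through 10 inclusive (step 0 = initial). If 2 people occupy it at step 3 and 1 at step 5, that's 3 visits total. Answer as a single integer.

Step 0: p0@(3,1) p1@(2,2) p2@(4,0) p3@(2,4) -> at (3,4): 0 [-], cum=0
Step 1: p0@(4,1) p1@(3,2) p2@(4,1) p3@(3,4) -> at (3,4): 1 [p3], cum=1
Step 2: p0@(4,2) p1@(4,2) p2@(4,2) p3@ESC -> at (3,4): 0 [-], cum=1
Step 3: p0@(4,3) p1@(4,3) p2@(4,3) p3@ESC -> at (3,4): 0 [-], cum=1
Step 4: p0@ESC p1@ESC p2@ESC p3@ESC -> at (3,4): 0 [-], cum=1
Total visits = 1

Answer: 1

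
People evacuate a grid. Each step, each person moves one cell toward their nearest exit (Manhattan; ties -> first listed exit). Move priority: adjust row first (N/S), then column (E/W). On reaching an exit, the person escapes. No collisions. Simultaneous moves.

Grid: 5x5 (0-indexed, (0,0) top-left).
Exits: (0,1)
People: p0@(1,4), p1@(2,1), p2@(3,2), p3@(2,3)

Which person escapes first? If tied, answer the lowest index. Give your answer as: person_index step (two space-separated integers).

Step 1: p0:(1,4)->(0,4) | p1:(2,1)->(1,1) | p2:(3,2)->(2,2) | p3:(2,3)->(1,3)
Step 2: p0:(0,4)->(0,3) | p1:(1,1)->(0,1)->EXIT | p2:(2,2)->(1,2) | p3:(1,3)->(0,3)
Step 3: p0:(0,3)->(0,2) | p1:escaped | p2:(1,2)->(0,2) | p3:(0,3)->(0,2)
Step 4: p0:(0,2)->(0,1)->EXIT | p1:escaped | p2:(0,2)->(0,1)->EXIT | p3:(0,2)->(0,1)->EXIT
Exit steps: [4, 2, 4, 4]
First to escape: p1 at step 2

Answer: 1 2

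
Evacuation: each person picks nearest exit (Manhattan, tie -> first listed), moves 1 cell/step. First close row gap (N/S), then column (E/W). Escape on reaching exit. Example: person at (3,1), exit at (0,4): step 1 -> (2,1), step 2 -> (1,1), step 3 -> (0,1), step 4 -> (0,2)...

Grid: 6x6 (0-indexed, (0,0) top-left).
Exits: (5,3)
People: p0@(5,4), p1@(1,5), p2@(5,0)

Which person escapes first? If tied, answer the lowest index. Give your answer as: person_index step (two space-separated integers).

Answer: 0 1

Derivation:
Step 1: p0:(5,4)->(5,3)->EXIT | p1:(1,5)->(2,5) | p2:(5,0)->(5,1)
Step 2: p0:escaped | p1:(2,5)->(3,5) | p2:(5,1)->(5,2)
Step 3: p0:escaped | p1:(3,5)->(4,5) | p2:(5,2)->(5,3)->EXIT
Step 4: p0:escaped | p1:(4,5)->(5,5) | p2:escaped
Step 5: p0:escaped | p1:(5,5)->(5,4) | p2:escaped
Step 6: p0:escaped | p1:(5,4)->(5,3)->EXIT | p2:escaped
Exit steps: [1, 6, 3]
First to escape: p0 at step 1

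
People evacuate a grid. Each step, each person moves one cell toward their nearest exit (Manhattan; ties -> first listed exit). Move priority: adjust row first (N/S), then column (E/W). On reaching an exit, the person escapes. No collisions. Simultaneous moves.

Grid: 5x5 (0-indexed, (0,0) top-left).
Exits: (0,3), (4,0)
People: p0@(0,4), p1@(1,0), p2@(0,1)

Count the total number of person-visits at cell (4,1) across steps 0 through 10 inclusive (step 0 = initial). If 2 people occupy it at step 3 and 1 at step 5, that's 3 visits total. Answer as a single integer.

Answer: 0

Derivation:
Step 0: p0@(0,4) p1@(1,0) p2@(0,1) -> at (4,1): 0 [-], cum=0
Step 1: p0@ESC p1@(2,0) p2@(0,2) -> at (4,1): 0 [-], cum=0
Step 2: p0@ESC p1@(3,0) p2@ESC -> at (4,1): 0 [-], cum=0
Step 3: p0@ESC p1@ESC p2@ESC -> at (4,1): 0 [-], cum=0
Total visits = 0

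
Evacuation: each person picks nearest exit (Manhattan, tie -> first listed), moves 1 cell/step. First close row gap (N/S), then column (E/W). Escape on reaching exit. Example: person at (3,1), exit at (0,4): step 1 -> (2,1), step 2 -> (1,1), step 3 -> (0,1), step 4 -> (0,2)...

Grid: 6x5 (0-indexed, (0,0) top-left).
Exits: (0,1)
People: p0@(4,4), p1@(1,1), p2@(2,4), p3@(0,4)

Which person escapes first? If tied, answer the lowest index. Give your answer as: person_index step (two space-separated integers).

Answer: 1 1

Derivation:
Step 1: p0:(4,4)->(3,4) | p1:(1,1)->(0,1)->EXIT | p2:(2,4)->(1,4) | p3:(0,4)->(0,3)
Step 2: p0:(3,4)->(2,4) | p1:escaped | p2:(1,4)->(0,4) | p3:(0,3)->(0,2)
Step 3: p0:(2,4)->(1,4) | p1:escaped | p2:(0,4)->(0,3) | p3:(0,2)->(0,1)->EXIT
Step 4: p0:(1,4)->(0,4) | p1:escaped | p2:(0,3)->(0,2) | p3:escaped
Step 5: p0:(0,4)->(0,3) | p1:escaped | p2:(0,2)->(0,1)->EXIT | p3:escaped
Step 6: p0:(0,3)->(0,2) | p1:escaped | p2:escaped | p3:escaped
Step 7: p0:(0,2)->(0,1)->EXIT | p1:escaped | p2:escaped | p3:escaped
Exit steps: [7, 1, 5, 3]
First to escape: p1 at step 1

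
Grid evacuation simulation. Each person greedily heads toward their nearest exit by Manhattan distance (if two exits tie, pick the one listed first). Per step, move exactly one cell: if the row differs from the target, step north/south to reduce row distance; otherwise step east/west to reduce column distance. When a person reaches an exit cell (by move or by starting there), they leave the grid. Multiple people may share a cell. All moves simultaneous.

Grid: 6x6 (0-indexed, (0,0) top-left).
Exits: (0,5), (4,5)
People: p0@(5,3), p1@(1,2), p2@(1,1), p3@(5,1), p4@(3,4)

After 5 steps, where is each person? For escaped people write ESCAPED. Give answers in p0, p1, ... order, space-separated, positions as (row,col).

Step 1: p0:(5,3)->(4,3) | p1:(1,2)->(0,2) | p2:(1,1)->(0,1) | p3:(5,1)->(4,1) | p4:(3,4)->(4,4)
Step 2: p0:(4,3)->(4,4) | p1:(0,2)->(0,3) | p2:(0,1)->(0,2) | p3:(4,1)->(4,2) | p4:(4,4)->(4,5)->EXIT
Step 3: p0:(4,4)->(4,5)->EXIT | p1:(0,3)->(0,4) | p2:(0,2)->(0,3) | p3:(4,2)->(4,3) | p4:escaped
Step 4: p0:escaped | p1:(0,4)->(0,5)->EXIT | p2:(0,3)->(0,4) | p3:(4,3)->(4,4) | p4:escaped
Step 5: p0:escaped | p1:escaped | p2:(0,4)->(0,5)->EXIT | p3:(4,4)->(4,5)->EXIT | p4:escaped

ESCAPED ESCAPED ESCAPED ESCAPED ESCAPED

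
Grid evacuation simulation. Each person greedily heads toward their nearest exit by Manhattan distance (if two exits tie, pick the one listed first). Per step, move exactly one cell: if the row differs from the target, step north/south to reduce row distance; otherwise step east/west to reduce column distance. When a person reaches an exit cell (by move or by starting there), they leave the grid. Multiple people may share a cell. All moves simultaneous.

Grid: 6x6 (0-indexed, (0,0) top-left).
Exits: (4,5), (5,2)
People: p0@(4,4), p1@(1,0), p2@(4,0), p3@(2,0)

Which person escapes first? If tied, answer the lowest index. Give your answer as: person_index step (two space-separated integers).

Answer: 0 1

Derivation:
Step 1: p0:(4,4)->(4,5)->EXIT | p1:(1,0)->(2,0) | p2:(4,0)->(5,0) | p3:(2,0)->(3,0)
Step 2: p0:escaped | p1:(2,0)->(3,0) | p2:(5,0)->(5,1) | p3:(3,0)->(4,0)
Step 3: p0:escaped | p1:(3,0)->(4,0) | p2:(5,1)->(5,2)->EXIT | p3:(4,0)->(5,0)
Step 4: p0:escaped | p1:(4,0)->(5,0) | p2:escaped | p3:(5,0)->(5,1)
Step 5: p0:escaped | p1:(5,0)->(5,1) | p2:escaped | p3:(5,1)->(5,2)->EXIT
Step 6: p0:escaped | p1:(5,1)->(5,2)->EXIT | p2:escaped | p3:escaped
Exit steps: [1, 6, 3, 5]
First to escape: p0 at step 1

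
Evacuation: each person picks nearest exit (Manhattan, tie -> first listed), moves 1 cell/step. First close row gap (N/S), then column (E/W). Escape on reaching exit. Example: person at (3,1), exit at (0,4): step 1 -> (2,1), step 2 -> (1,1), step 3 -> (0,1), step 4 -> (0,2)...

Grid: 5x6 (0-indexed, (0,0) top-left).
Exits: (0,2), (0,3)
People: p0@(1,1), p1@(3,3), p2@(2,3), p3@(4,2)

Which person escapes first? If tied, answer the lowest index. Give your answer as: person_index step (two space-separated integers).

Answer: 0 2

Derivation:
Step 1: p0:(1,1)->(0,1) | p1:(3,3)->(2,3) | p2:(2,3)->(1,3) | p3:(4,2)->(3,2)
Step 2: p0:(0,1)->(0,2)->EXIT | p1:(2,3)->(1,3) | p2:(1,3)->(0,3)->EXIT | p3:(3,2)->(2,2)
Step 3: p0:escaped | p1:(1,3)->(0,3)->EXIT | p2:escaped | p3:(2,2)->(1,2)
Step 4: p0:escaped | p1:escaped | p2:escaped | p3:(1,2)->(0,2)->EXIT
Exit steps: [2, 3, 2, 4]
First to escape: p0 at step 2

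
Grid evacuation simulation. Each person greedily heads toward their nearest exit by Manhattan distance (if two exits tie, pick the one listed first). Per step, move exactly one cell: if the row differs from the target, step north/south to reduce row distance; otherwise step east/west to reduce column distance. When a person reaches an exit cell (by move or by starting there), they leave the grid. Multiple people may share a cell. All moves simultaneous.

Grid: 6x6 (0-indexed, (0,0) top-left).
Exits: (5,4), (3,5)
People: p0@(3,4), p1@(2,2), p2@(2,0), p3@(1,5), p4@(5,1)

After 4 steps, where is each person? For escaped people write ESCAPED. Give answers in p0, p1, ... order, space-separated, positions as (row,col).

Step 1: p0:(3,4)->(3,5)->EXIT | p1:(2,2)->(3,2) | p2:(2,0)->(3,0) | p3:(1,5)->(2,5) | p4:(5,1)->(5,2)
Step 2: p0:escaped | p1:(3,2)->(3,3) | p2:(3,0)->(3,1) | p3:(2,5)->(3,5)->EXIT | p4:(5,2)->(5,3)
Step 3: p0:escaped | p1:(3,3)->(3,4) | p2:(3,1)->(3,2) | p3:escaped | p4:(5,3)->(5,4)->EXIT
Step 4: p0:escaped | p1:(3,4)->(3,5)->EXIT | p2:(3,2)->(3,3) | p3:escaped | p4:escaped

ESCAPED ESCAPED (3,3) ESCAPED ESCAPED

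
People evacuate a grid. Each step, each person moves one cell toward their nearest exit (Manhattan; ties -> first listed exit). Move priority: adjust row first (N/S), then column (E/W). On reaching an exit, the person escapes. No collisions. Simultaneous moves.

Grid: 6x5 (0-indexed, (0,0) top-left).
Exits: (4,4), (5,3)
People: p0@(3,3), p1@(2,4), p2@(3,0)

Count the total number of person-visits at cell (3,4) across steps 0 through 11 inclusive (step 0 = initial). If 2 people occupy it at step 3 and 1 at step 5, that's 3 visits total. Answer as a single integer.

Step 0: p0@(3,3) p1@(2,4) p2@(3,0) -> at (3,4): 0 [-], cum=0
Step 1: p0@(4,3) p1@(3,4) p2@(4,0) -> at (3,4): 1 [p1], cum=1
Step 2: p0@ESC p1@ESC p2@(4,1) -> at (3,4): 0 [-], cum=1
Step 3: p0@ESC p1@ESC p2@(4,2) -> at (3,4): 0 [-], cum=1
Step 4: p0@ESC p1@ESC p2@(4,3) -> at (3,4): 0 [-], cum=1
Step 5: p0@ESC p1@ESC p2@ESC -> at (3,4): 0 [-], cum=1
Total visits = 1

Answer: 1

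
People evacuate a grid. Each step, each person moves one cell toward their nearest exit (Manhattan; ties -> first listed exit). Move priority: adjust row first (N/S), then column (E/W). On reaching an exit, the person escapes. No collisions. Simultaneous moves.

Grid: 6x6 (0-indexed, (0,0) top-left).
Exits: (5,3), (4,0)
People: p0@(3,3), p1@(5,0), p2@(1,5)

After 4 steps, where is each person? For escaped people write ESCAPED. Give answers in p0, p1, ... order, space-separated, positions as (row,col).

Step 1: p0:(3,3)->(4,3) | p1:(5,0)->(4,0)->EXIT | p2:(1,5)->(2,5)
Step 2: p0:(4,3)->(5,3)->EXIT | p1:escaped | p2:(2,5)->(3,5)
Step 3: p0:escaped | p1:escaped | p2:(3,5)->(4,5)
Step 4: p0:escaped | p1:escaped | p2:(4,5)->(5,5)

ESCAPED ESCAPED (5,5)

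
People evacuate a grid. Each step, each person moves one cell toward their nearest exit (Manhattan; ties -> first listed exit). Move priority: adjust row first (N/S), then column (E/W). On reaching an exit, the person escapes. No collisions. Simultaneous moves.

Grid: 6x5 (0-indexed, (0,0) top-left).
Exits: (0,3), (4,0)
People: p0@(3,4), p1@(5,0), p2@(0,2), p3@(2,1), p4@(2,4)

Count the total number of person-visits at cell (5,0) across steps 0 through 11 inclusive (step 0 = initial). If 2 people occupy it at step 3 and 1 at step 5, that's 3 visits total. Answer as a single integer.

Step 0: p0@(3,4) p1@(5,0) p2@(0,2) p3@(2,1) p4@(2,4) -> at (5,0): 1 [p1], cum=1
Step 1: p0@(2,4) p1@ESC p2@ESC p3@(3,1) p4@(1,4) -> at (5,0): 0 [-], cum=1
Step 2: p0@(1,4) p1@ESC p2@ESC p3@(4,1) p4@(0,4) -> at (5,0): 0 [-], cum=1
Step 3: p0@(0,4) p1@ESC p2@ESC p3@ESC p4@ESC -> at (5,0): 0 [-], cum=1
Step 4: p0@ESC p1@ESC p2@ESC p3@ESC p4@ESC -> at (5,0): 0 [-], cum=1
Total visits = 1

Answer: 1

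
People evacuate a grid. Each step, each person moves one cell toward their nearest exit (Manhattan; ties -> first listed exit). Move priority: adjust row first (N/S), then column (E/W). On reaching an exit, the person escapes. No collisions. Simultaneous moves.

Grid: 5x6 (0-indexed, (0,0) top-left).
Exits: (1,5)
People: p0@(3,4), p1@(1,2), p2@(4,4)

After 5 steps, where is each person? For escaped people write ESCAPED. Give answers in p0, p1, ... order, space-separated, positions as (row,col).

Step 1: p0:(3,4)->(2,4) | p1:(1,2)->(1,3) | p2:(4,4)->(3,4)
Step 2: p0:(2,4)->(1,4) | p1:(1,3)->(1,4) | p2:(3,4)->(2,4)
Step 3: p0:(1,4)->(1,5)->EXIT | p1:(1,4)->(1,5)->EXIT | p2:(2,4)->(1,4)
Step 4: p0:escaped | p1:escaped | p2:(1,4)->(1,5)->EXIT

ESCAPED ESCAPED ESCAPED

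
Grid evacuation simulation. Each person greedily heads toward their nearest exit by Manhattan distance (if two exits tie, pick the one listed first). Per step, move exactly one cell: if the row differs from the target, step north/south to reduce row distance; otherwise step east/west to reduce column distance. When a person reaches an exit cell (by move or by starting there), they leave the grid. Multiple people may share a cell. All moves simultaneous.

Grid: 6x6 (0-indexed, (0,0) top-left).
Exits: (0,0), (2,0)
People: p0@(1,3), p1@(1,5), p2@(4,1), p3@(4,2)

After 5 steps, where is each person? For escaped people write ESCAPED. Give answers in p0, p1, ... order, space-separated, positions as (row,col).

Step 1: p0:(1,3)->(0,3) | p1:(1,5)->(0,5) | p2:(4,1)->(3,1) | p3:(4,2)->(3,2)
Step 2: p0:(0,3)->(0,2) | p1:(0,5)->(0,4) | p2:(3,1)->(2,1) | p3:(3,2)->(2,2)
Step 3: p0:(0,2)->(0,1) | p1:(0,4)->(0,3) | p2:(2,1)->(2,0)->EXIT | p3:(2,2)->(2,1)
Step 4: p0:(0,1)->(0,0)->EXIT | p1:(0,3)->(0,2) | p2:escaped | p3:(2,1)->(2,0)->EXIT
Step 5: p0:escaped | p1:(0,2)->(0,1) | p2:escaped | p3:escaped

ESCAPED (0,1) ESCAPED ESCAPED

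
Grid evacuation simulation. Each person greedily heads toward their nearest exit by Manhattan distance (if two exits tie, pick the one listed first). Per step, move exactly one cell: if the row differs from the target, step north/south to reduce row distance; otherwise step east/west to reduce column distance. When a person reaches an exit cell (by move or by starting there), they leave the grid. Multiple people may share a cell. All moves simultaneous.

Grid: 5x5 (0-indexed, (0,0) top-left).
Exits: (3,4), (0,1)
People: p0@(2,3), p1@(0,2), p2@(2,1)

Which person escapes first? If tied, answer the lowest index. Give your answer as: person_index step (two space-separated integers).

Answer: 1 1

Derivation:
Step 1: p0:(2,3)->(3,3) | p1:(0,2)->(0,1)->EXIT | p2:(2,1)->(1,1)
Step 2: p0:(3,3)->(3,4)->EXIT | p1:escaped | p2:(1,1)->(0,1)->EXIT
Exit steps: [2, 1, 2]
First to escape: p1 at step 1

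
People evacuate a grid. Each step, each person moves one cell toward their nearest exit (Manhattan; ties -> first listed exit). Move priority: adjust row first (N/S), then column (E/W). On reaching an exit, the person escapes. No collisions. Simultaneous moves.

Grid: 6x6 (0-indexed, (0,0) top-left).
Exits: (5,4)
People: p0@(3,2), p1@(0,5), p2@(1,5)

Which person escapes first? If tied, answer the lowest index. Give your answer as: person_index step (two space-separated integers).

Step 1: p0:(3,2)->(4,2) | p1:(0,5)->(1,5) | p2:(1,5)->(2,5)
Step 2: p0:(4,2)->(5,2) | p1:(1,5)->(2,5) | p2:(2,5)->(3,5)
Step 3: p0:(5,2)->(5,3) | p1:(2,5)->(3,5) | p2:(3,5)->(4,5)
Step 4: p0:(5,3)->(5,4)->EXIT | p1:(3,5)->(4,5) | p2:(4,5)->(5,5)
Step 5: p0:escaped | p1:(4,5)->(5,5) | p2:(5,5)->(5,4)->EXIT
Step 6: p0:escaped | p1:(5,5)->(5,4)->EXIT | p2:escaped
Exit steps: [4, 6, 5]
First to escape: p0 at step 4

Answer: 0 4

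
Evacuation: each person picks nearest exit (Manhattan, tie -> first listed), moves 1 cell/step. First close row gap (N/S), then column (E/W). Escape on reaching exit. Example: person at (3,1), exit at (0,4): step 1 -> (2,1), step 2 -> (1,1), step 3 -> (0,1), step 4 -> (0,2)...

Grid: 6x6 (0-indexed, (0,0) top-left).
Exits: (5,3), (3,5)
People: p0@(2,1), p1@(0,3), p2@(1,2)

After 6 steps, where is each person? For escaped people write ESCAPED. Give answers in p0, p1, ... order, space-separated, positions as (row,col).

Step 1: p0:(2,1)->(3,1) | p1:(0,3)->(1,3) | p2:(1,2)->(2,2)
Step 2: p0:(3,1)->(4,1) | p1:(1,3)->(2,3) | p2:(2,2)->(3,2)
Step 3: p0:(4,1)->(5,1) | p1:(2,3)->(3,3) | p2:(3,2)->(4,2)
Step 4: p0:(5,1)->(5,2) | p1:(3,3)->(4,3) | p2:(4,2)->(5,2)
Step 5: p0:(5,2)->(5,3)->EXIT | p1:(4,3)->(5,3)->EXIT | p2:(5,2)->(5,3)->EXIT

ESCAPED ESCAPED ESCAPED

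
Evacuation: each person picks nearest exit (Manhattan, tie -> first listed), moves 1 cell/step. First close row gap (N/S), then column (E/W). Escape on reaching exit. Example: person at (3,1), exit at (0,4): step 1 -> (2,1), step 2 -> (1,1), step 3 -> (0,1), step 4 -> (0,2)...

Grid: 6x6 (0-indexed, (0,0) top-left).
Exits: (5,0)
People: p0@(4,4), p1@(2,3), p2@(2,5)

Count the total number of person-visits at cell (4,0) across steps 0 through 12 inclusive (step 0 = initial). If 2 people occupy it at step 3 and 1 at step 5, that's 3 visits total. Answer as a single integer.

Answer: 0

Derivation:
Step 0: p0@(4,4) p1@(2,3) p2@(2,5) -> at (4,0): 0 [-], cum=0
Step 1: p0@(5,4) p1@(3,3) p2@(3,5) -> at (4,0): 0 [-], cum=0
Step 2: p0@(5,3) p1@(4,3) p2@(4,5) -> at (4,0): 0 [-], cum=0
Step 3: p0@(5,2) p1@(5,3) p2@(5,5) -> at (4,0): 0 [-], cum=0
Step 4: p0@(5,1) p1@(5,2) p2@(5,4) -> at (4,0): 0 [-], cum=0
Step 5: p0@ESC p1@(5,1) p2@(5,3) -> at (4,0): 0 [-], cum=0
Step 6: p0@ESC p1@ESC p2@(5,2) -> at (4,0): 0 [-], cum=0
Step 7: p0@ESC p1@ESC p2@(5,1) -> at (4,0): 0 [-], cum=0
Step 8: p0@ESC p1@ESC p2@ESC -> at (4,0): 0 [-], cum=0
Total visits = 0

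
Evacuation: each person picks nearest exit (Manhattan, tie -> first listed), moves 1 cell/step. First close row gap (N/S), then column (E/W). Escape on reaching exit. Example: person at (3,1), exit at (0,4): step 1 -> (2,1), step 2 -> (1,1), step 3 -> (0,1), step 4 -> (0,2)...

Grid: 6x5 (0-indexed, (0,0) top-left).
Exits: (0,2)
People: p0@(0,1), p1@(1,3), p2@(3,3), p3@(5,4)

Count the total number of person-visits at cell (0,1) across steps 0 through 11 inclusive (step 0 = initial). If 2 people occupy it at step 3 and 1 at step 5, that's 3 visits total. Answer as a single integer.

Step 0: p0@(0,1) p1@(1,3) p2@(3,3) p3@(5,4) -> at (0,1): 1 [p0], cum=1
Step 1: p0@ESC p1@(0,3) p2@(2,3) p3@(4,4) -> at (0,1): 0 [-], cum=1
Step 2: p0@ESC p1@ESC p2@(1,3) p3@(3,4) -> at (0,1): 0 [-], cum=1
Step 3: p0@ESC p1@ESC p2@(0,3) p3@(2,4) -> at (0,1): 0 [-], cum=1
Step 4: p0@ESC p1@ESC p2@ESC p3@(1,4) -> at (0,1): 0 [-], cum=1
Step 5: p0@ESC p1@ESC p2@ESC p3@(0,4) -> at (0,1): 0 [-], cum=1
Step 6: p0@ESC p1@ESC p2@ESC p3@(0,3) -> at (0,1): 0 [-], cum=1
Step 7: p0@ESC p1@ESC p2@ESC p3@ESC -> at (0,1): 0 [-], cum=1
Total visits = 1

Answer: 1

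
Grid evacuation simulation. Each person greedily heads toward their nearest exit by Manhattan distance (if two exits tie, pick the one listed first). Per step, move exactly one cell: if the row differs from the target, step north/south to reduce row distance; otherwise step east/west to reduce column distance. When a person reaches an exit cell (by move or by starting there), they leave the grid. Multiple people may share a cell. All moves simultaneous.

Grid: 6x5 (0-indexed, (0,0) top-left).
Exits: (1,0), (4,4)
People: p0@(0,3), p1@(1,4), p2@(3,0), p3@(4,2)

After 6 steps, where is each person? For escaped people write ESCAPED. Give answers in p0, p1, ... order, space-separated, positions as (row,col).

Step 1: p0:(0,3)->(1,3) | p1:(1,4)->(2,4) | p2:(3,0)->(2,0) | p3:(4,2)->(4,3)
Step 2: p0:(1,3)->(1,2) | p1:(2,4)->(3,4) | p2:(2,0)->(1,0)->EXIT | p3:(4,3)->(4,4)->EXIT
Step 3: p0:(1,2)->(1,1) | p1:(3,4)->(4,4)->EXIT | p2:escaped | p3:escaped
Step 4: p0:(1,1)->(1,0)->EXIT | p1:escaped | p2:escaped | p3:escaped

ESCAPED ESCAPED ESCAPED ESCAPED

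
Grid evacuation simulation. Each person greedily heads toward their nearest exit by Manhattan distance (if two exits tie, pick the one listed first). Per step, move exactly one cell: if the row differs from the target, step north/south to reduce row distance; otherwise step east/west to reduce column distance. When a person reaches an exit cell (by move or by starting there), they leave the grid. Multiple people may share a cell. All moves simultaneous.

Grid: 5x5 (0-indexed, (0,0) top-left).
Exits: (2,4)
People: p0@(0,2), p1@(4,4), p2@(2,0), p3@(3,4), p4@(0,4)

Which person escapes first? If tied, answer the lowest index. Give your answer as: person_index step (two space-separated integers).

Step 1: p0:(0,2)->(1,2) | p1:(4,4)->(3,4) | p2:(2,0)->(2,1) | p3:(3,4)->(2,4)->EXIT | p4:(0,4)->(1,4)
Step 2: p0:(1,2)->(2,2) | p1:(3,4)->(2,4)->EXIT | p2:(2,1)->(2,2) | p3:escaped | p4:(1,4)->(2,4)->EXIT
Step 3: p0:(2,2)->(2,3) | p1:escaped | p2:(2,2)->(2,3) | p3:escaped | p4:escaped
Step 4: p0:(2,3)->(2,4)->EXIT | p1:escaped | p2:(2,3)->(2,4)->EXIT | p3:escaped | p4:escaped
Exit steps: [4, 2, 4, 1, 2]
First to escape: p3 at step 1

Answer: 3 1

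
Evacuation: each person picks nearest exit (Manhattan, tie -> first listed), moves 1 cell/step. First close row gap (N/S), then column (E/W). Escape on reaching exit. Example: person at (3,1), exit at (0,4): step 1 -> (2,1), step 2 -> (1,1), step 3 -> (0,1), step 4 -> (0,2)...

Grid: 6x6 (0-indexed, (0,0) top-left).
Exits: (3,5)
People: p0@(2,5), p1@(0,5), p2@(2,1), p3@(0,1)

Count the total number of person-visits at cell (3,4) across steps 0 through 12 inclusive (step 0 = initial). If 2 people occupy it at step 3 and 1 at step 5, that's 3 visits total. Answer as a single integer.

Answer: 2

Derivation:
Step 0: p0@(2,5) p1@(0,5) p2@(2,1) p3@(0,1) -> at (3,4): 0 [-], cum=0
Step 1: p0@ESC p1@(1,5) p2@(3,1) p3@(1,1) -> at (3,4): 0 [-], cum=0
Step 2: p0@ESC p1@(2,5) p2@(3,2) p3@(2,1) -> at (3,4): 0 [-], cum=0
Step 3: p0@ESC p1@ESC p2@(3,3) p3@(3,1) -> at (3,4): 0 [-], cum=0
Step 4: p0@ESC p1@ESC p2@(3,4) p3@(3,2) -> at (3,4): 1 [p2], cum=1
Step 5: p0@ESC p1@ESC p2@ESC p3@(3,3) -> at (3,4): 0 [-], cum=1
Step 6: p0@ESC p1@ESC p2@ESC p3@(3,4) -> at (3,4): 1 [p3], cum=2
Step 7: p0@ESC p1@ESC p2@ESC p3@ESC -> at (3,4): 0 [-], cum=2
Total visits = 2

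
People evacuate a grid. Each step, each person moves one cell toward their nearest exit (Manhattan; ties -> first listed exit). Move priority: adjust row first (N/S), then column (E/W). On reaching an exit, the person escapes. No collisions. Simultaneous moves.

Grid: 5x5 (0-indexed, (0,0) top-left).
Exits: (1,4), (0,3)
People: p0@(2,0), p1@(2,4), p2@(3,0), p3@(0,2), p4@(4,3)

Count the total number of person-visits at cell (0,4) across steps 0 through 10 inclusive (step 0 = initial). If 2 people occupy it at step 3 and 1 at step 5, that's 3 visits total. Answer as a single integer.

Step 0: p0@(2,0) p1@(2,4) p2@(3,0) p3@(0,2) p4@(4,3) -> at (0,4): 0 [-], cum=0
Step 1: p0@(1,0) p1@ESC p2@(2,0) p3@ESC p4@(3,3) -> at (0,4): 0 [-], cum=0
Step 2: p0@(1,1) p1@ESC p2@(1,0) p3@ESC p4@(2,3) -> at (0,4): 0 [-], cum=0
Step 3: p0@(1,2) p1@ESC p2@(1,1) p3@ESC p4@(1,3) -> at (0,4): 0 [-], cum=0
Step 4: p0@(1,3) p1@ESC p2@(1,2) p3@ESC p4@ESC -> at (0,4): 0 [-], cum=0
Step 5: p0@ESC p1@ESC p2@(1,3) p3@ESC p4@ESC -> at (0,4): 0 [-], cum=0
Step 6: p0@ESC p1@ESC p2@ESC p3@ESC p4@ESC -> at (0,4): 0 [-], cum=0
Total visits = 0

Answer: 0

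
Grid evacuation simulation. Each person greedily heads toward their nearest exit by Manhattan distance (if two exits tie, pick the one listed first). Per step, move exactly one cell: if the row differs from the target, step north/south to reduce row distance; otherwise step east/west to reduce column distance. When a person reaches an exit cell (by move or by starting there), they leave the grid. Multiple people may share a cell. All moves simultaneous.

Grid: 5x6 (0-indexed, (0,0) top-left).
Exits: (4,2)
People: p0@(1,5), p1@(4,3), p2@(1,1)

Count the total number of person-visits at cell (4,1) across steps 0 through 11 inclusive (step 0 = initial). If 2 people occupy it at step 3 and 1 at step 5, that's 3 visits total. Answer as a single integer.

Answer: 1

Derivation:
Step 0: p0@(1,5) p1@(4,3) p2@(1,1) -> at (4,1): 0 [-], cum=0
Step 1: p0@(2,5) p1@ESC p2@(2,1) -> at (4,1): 0 [-], cum=0
Step 2: p0@(3,5) p1@ESC p2@(3,1) -> at (4,1): 0 [-], cum=0
Step 3: p0@(4,5) p1@ESC p2@(4,1) -> at (4,1): 1 [p2], cum=1
Step 4: p0@(4,4) p1@ESC p2@ESC -> at (4,1): 0 [-], cum=1
Step 5: p0@(4,3) p1@ESC p2@ESC -> at (4,1): 0 [-], cum=1
Step 6: p0@ESC p1@ESC p2@ESC -> at (4,1): 0 [-], cum=1
Total visits = 1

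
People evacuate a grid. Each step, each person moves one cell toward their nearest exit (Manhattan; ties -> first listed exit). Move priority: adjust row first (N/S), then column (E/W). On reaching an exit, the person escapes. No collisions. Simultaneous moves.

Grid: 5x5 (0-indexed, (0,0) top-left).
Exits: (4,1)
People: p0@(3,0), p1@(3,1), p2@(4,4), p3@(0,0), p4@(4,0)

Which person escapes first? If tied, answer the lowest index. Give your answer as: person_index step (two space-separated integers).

Step 1: p0:(3,0)->(4,0) | p1:(3,1)->(4,1)->EXIT | p2:(4,4)->(4,3) | p3:(0,0)->(1,0) | p4:(4,0)->(4,1)->EXIT
Step 2: p0:(4,0)->(4,1)->EXIT | p1:escaped | p2:(4,3)->(4,2) | p3:(1,0)->(2,0) | p4:escaped
Step 3: p0:escaped | p1:escaped | p2:(4,2)->(4,1)->EXIT | p3:(2,0)->(3,0) | p4:escaped
Step 4: p0:escaped | p1:escaped | p2:escaped | p3:(3,0)->(4,0) | p4:escaped
Step 5: p0:escaped | p1:escaped | p2:escaped | p3:(4,0)->(4,1)->EXIT | p4:escaped
Exit steps: [2, 1, 3, 5, 1]
First to escape: p1 at step 1

Answer: 1 1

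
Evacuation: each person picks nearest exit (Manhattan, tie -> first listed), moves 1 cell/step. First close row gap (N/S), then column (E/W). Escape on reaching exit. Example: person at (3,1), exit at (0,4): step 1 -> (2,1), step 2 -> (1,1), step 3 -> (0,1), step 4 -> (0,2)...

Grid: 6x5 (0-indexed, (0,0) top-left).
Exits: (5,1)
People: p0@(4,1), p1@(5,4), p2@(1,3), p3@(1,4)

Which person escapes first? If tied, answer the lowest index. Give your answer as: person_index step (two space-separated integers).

Answer: 0 1

Derivation:
Step 1: p0:(4,1)->(5,1)->EXIT | p1:(5,4)->(5,3) | p2:(1,3)->(2,3) | p3:(1,4)->(2,4)
Step 2: p0:escaped | p1:(5,3)->(5,2) | p2:(2,3)->(3,3) | p3:(2,4)->(3,4)
Step 3: p0:escaped | p1:(5,2)->(5,1)->EXIT | p2:(3,3)->(4,3) | p3:(3,4)->(4,4)
Step 4: p0:escaped | p1:escaped | p2:(4,3)->(5,3) | p3:(4,4)->(5,4)
Step 5: p0:escaped | p1:escaped | p2:(5,3)->(5,2) | p3:(5,4)->(5,3)
Step 6: p0:escaped | p1:escaped | p2:(5,2)->(5,1)->EXIT | p3:(5,3)->(5,2)
Step 7: p0:escaped | p1:escaped | p2:escaped | p3:(5,2)->(5,1)->EXIT
Exit steps: [1, 3, 6, 7]
First to escape: p0 at step 1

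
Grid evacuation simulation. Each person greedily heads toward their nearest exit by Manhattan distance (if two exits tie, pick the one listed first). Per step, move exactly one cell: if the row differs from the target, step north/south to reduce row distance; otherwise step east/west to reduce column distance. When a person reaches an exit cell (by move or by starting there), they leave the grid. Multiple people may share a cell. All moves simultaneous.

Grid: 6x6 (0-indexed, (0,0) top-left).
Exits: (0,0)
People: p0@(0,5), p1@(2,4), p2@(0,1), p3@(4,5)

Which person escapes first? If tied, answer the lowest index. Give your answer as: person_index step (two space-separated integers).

Answer: 2 1

Derivation:
Step 1: p0:(0,5)->(0,4) | p1:(2,4)->(1,4) | p2:(0,1)->(0,0)->EXIT | p3:(4,5)->(3,5)
Step 2: p0:(0,4)->(0,3) | p1:(1,4)->(0,4) | p2:escaped | p3:(3,5)->(2,5)
Step 3: p0:(0,3)->(0,2) | p1:(0,4)->(0,3) | p2:escaped | p3:(2,5)->(1,5)
Step 4: p0:(0,2)->(0,1) | p1:(0,3)->(0,2) | p2:escaped | p3:(1,5)->(0,5)
Step 5: p0:(0,1)->(0,0)->EXIT | p1:(0,2)->(0,1) | p2:escaped | p3:(0,5)->(0,4)
Step 6: p0:escaped | p1:(0,1)->(0,0)->EXIT | p2:escaped | p3:(0,4)->(0,3)
Step 7: p0:escaped | p1:escaped | p2:escaped | p3:(0,3)->(0,2)
Step 8: p0:escaped | p1:escaped | p2:escaped | p3:(0,2)->(0,1)
Step 9: p0:escaped | p1:escaped | p2:escaped | p3:(0,1)->(0,0)->EXIT
Exit steps: [5, 6, 1, 9]
First to escape: p2 at step 1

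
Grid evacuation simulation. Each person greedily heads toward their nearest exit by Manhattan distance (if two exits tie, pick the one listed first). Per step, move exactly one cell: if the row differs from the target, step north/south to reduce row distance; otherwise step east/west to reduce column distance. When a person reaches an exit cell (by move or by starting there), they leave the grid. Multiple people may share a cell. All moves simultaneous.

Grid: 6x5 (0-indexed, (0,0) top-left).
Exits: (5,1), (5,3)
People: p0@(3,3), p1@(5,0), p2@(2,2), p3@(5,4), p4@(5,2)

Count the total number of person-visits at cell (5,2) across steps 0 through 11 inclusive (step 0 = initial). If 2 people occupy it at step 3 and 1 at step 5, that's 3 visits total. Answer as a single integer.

Step 0: p0@(3,3) p1@(5,0) p2@(2,2) p3@(5,4) p4@(5,2) -> at (5,2): 1 [p4], cum=1
Step 1: p0@(4,3) p1@ESC p2@(3,2) p3@ESC p4@ESC -> at (5,2): 0 [-], cum=1
Step 2: p0@ESC p1@ESC p2@(4,2) p3@ESC p4@ESC -> at (5,2): 0 [-], cum=1
Step 3: p0@ESC p1@ESC p2@(5,2) p3@ESC p4@ESC -> at (5,2): 1 [p2], cum=2
Step 4: p0@ESC p1@ESC p2@ESC p3@ESC p4@ESC -> at (5,2): 0 [-], cum=2
Total visits = 2

Answer: 2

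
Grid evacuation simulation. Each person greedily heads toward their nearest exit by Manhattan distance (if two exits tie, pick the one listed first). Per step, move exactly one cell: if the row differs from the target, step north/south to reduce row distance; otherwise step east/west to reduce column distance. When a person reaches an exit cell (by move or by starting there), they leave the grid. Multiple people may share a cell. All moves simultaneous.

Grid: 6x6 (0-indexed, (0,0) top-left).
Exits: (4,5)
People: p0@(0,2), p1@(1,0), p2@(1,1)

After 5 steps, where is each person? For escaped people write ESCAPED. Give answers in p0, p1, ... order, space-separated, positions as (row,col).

Step 1: p0:(0,2)->(1,2) | p1:(1,0)->(2,0) | p2:(1,1)->(2,1)
Step 2: p0:(1,2)->(2,2) | p1:(2,0)->(3,0) | p2:(2,1)->(3,1)
Step 3: p0:(2,2)->(3,2) | p1:(3,0)->(4,0) | p2:(3,1)->(4,1)
Step 4: p0:(3,2)->(4,2) | p1:(4,0)->(4,1) | p2:(4,1)->(4,2)
Step 5: p0:(4,2)->(4,3) | p1:(4,1)->(4,2) | p2:(4,2)->(4,3)

(4,3) (4,2) (4,3)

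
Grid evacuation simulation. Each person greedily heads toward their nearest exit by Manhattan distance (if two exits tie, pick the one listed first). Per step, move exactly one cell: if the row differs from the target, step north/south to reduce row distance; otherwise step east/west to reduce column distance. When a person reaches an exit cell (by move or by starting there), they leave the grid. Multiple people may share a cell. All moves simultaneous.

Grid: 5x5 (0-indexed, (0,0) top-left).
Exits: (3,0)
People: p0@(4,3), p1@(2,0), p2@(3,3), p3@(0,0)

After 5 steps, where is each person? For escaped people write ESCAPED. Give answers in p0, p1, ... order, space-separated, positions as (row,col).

Step 1: p0:(4,3)->(3,3) | p1:(2,0)->(3,0)->EXIT | p2:(3,3)->(3,2) | p3:(0,0)->(1,0)
Step 2: p0:(3,3)->(3,2) | p1:escaped | p2:(3,2)->(3,1) | p3:(1,0)->(2,0)
Step 3: p0:(3,2)->(3,1) | p1:escaped | p2:(3,1)->(3,0)->EXIT | p3:(2,0)->(3,0)->EXIT
Step 4: p0:(3,1)->(3,0)->EXIT | p1:escaped | p2:escaped | p3:escaped

ESCAPED ESCAPED ESCAPED ESCAPED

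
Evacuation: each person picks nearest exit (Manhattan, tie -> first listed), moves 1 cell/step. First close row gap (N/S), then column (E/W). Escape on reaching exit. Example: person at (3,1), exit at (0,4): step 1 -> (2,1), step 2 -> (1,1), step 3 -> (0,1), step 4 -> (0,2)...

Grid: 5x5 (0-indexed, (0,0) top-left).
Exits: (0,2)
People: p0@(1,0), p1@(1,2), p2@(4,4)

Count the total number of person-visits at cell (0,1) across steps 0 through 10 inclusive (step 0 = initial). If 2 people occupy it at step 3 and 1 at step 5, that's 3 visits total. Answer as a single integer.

Answer: 1

Derivation:
Step 0: p0@(1,0) p1@(1,2) p2@(4,4) -> at (0,1): 0 [-], cum=0
Step 1: p0@(0,0) p1@ESC p2@(3,4) -> at (0,1): 0 [-], cum=0
Step 2: p0@(0,1) p1@ESC p2@(2,4) -> at (0,1): 1 [p0], cum=1
Step 3: p0@ESC p1@ESC p2@(1,4) -> at (0,1): 0 [-], cum=1
Step 4: p0@ESC p1@ESC p2@(0,4) -> at (0,1): 0 [-], cum=1
Step 5: p0@ESC p1@ESC p2@(0,3) -> at (0,1): 0 [-], cum=1
Step 6: p0@ESC p1@ESC p2@ESC -> at (0,1): 0 [-], cum=1
Total visits = 1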